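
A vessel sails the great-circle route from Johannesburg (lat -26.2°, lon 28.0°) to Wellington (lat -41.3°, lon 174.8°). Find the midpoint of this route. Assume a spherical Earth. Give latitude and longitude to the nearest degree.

≈ lat -66°, lon 85°

Convert each endpoint to a unit vector on the sphere (x = cos φ cos λ, y = cos φ sin λ, z = sin φ).
The central angle between the endpoints is δ = arccos(p₁·p₂) ≈ 1.847 rad (105.8°).
Interpolate at f = 1/2 with slerp weights a = sin((1−f)δ)/sin δ ≈ 0.829, b = sin(fδ)/sin δ ≈ 0.829.
p = a·p₁ + b·p₂ ≈ (0.037, 0.406, -0.913); φ = arcsin(p_z) ≈ -65.96°, λ = atan2(p_y, p_x) ≈ 84.85°.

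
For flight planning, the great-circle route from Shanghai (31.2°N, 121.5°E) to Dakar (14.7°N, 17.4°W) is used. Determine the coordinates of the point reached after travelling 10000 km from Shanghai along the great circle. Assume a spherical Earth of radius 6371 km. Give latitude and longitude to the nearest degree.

≈ 36°N, 6°E

Write both endpoints as unit vectors p₁, p₂ with components (cos φ cos λ, cos φ sin λ, sin φ).
The central angle between the endpoints is δ = arccos(p₁·p₂) ≈ 2.085 rad (119.5°). The total great-circle distance is δ·R ≈ 2.085 × 6371 ≈ 13285 km, so the target fraction is f = 10000/13285 ≈ 0.753.
Interpolate at f ≈ 0.753 with slerp weights a = sin((1−f)δ)/sin δ ≈ 0.566, b = sin(fδ)/sin δ ≈ 1.149.
p = a·p₁ + b·p₂ ≈ (0.807, 0.081, 0.585); φ = arcsin(p_z) ≈ 35.79°, λ = atan2(p_y, p_x) ≈ 5.72°.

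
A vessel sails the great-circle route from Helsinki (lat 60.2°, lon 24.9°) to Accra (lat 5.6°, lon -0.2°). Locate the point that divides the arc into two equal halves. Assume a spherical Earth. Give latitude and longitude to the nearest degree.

The haversine formula gives a central angle δ ≈ 1.009 rad (57.8°) between the endpoints.
Interpolate at f = 1/2 with slerp weights a = sin((1−f)δ)/sin δ ≈ 0.571, b = sin(fδ)/sin δ ≈ 0.571.
p = a·p₁ + b·p₂ ≈ (0.826, 0.118, 0.551); φ = arcsin(p_z) ≈ 33.46°, λ = atan2(p_y, p_x) ≈ 8.10°.

≈ lat 33°, lon 8°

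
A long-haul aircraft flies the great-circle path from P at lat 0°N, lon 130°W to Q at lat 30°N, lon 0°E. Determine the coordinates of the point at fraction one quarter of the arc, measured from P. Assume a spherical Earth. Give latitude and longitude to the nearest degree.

≈ lat 18°N, lon 104°W

Write both endpoints as unit vectors p₁, p₂ with components (cos φ cos λ, cos φ sin λ, sin φ).
The central angle between the endpoints is δ = arccos(p₁·p₂) ≈ 2.161 rad (123.8°).
Interpolate at f = 1/4 with slerp weights a = sin((1−f)δ)/sin δ ≈ 1.202, b = sin(fδ)/sin δ ≈ 0.619.
p = a·p₁ + b·p₂ ≈ (-0.237, -0.921, 0.310); φ = arcsin(p_z) ≈ 18.03°, λ = atan2(p_y, p_x) ≈ -104.40°.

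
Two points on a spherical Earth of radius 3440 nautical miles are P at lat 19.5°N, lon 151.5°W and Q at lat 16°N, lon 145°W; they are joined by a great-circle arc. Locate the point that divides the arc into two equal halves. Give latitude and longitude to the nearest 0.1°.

≈ lat 17.8°N, lon 148.2°W

The haversine formula gives a central angle δ ≈ 0.124 rad (7.1°) between the endpoints.
Interpolate at f = 1/2 with slerp weights a = sin((1−f)δ)/sin δ ≈ 0.501, b = sin(fδ)/sin δ ≈ 0.501.
p = a·p₁ + b·p₂ ≈ (-0.809, -0.502, 0.305); φ = arcsin(p_z) ≈ 17.78°, λ = atan2(p_y, p_x) ≈ -148.22°.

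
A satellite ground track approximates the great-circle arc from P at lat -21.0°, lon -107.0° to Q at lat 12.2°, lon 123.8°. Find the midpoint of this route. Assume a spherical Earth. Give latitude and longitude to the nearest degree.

≈ lat -10°, lon -174°

Convert each endpoint to a unit vector on the sphere (x = cos φ cos λ, y = cos φ sin λ, z = sin φ).
The central angle between the endpoints is δ = arccos(p₁·p₂) ≈ 2.282 rad (130.7°).
Interpolate at f = 1/2 with slerp weights a = sin((1−f)δ)/sin δ ≈ 1.199, b = sin(fδ)/sin δ ≈ 1.199.
p = a·p₁ + b·p₂ ≈ (-0.980, -0.097, -0.176); φ = arcsin(p_z) ≈ -10.16°, λ = atan2(p_y, p_x) ≈ -174.37°.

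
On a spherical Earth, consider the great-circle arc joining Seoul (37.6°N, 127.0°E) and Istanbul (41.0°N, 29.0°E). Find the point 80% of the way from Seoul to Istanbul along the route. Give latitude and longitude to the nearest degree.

Write both endpoints as unit vectors p₁, p₂ with components (cos φ cos λ, cos φ sin λ, sin φ).
The central angle between the endpoints is δ = arccos(p₁·p₂) ≈ 1.248 rad (71.5°).
Interpolate at f = 0.80 with slerp weights a = sin((1−f)δ)/sin δ ≈ 0.260, b = sin(fδ)/sin δ ≈ 0.886.
p = a·p₁ + b·p₂ ≈ (0.461, 0.489, 0.740); φ = arcsin(p_z) ≈ 47.77°, λ = atan2(p_y, p_x) ≈ 46.70°.

≈ 48°N, 47°E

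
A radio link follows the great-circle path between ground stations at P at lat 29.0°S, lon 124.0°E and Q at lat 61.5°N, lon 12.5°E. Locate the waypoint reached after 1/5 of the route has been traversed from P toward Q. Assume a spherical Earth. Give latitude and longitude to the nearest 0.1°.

From cos δ = sin φ₁ sin φ₂ + cos φ₁ cos φ₂ cos Δλ, the central angle is δ ≈ 2.188 rad (125.4°).
Interpolate at f = 1/5 with slerp weights a = sin((1−f)δ)/sin δ ≈ 1.207, b = sin(fδ)/sin δ ≈ 0.520.
p = a·p₁ + b·p₂ ≈ (-0.348, 0.929, -0.128); φ = arcsin(p_z) ≈ -7.37°, λ = atan2(p_y, p_x) ≈ 110.54°.

≈ lat 7.4°S, lon 110.5°E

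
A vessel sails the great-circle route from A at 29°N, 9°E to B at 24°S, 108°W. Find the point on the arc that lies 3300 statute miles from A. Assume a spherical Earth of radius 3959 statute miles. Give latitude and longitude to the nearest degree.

≈ 12°N, 39°W

Write both endpoints as unit vectors p₁, p₂ with components (cos φ cos λ, cos φ sin λ, sin φ).
The central angle between the endpoints is δ = arccos(p₁·p₂) ≈ 2.165 rad (124.1°). The total great-circle distance is δ·R ≈ 2.165 × 3959 ≈ 8572 mi, so the target fraction is f = 3300/8572 ≈ 0.385.
Interpolate at f ≈ 0.385 with slerp weights a = sin((1−f)δ)/sin δ ≈ 1.173, b = sin(fδ)/sin δ ≈ 0.894.
p = a·p₁ + b·p₂ ≈ (0.761, -0.616, 0.205); φ = arcsin(p_z) ≈ 11.83°, λ = atan2(p_y, p_x) ≈ -39.00°.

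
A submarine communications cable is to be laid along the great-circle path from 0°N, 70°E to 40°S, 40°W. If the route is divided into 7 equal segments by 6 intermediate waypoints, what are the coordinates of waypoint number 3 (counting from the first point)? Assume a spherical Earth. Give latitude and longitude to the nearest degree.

≈ 28°S, 33°E

The haversine formula gives a central angle δ ≈ 1.836 rad (105.2°) between the endpoints.
Interpolate at f = 3/7 with slerp weights a = sin((1−f)δ)/sin δ ≈ 0.898, b = sin(fδ)/sin δ ≈ 0.734.
p = a·p₁ + b·p₂ ≈ (0.738, 0.483, -0.472); φ = arcsin(p_z) ≈ -28.14°, λ = atan2(p_y, p_x) ≈ 33.20°.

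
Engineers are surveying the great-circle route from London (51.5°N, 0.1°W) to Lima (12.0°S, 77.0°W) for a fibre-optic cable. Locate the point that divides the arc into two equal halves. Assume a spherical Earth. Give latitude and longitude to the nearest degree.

≈ 24°N, 49°W

The haversine formula gives a central angle δ ≈ 1.596 rad (91.4°) between the endpoints.
Interpolate at f = 1/2 with slerp weights a = sin((1−f)δ)/sin δ ≈ 0.716, b = sin(fδ)/sin δ ≈ 0.716.
p = a·p₁ + b·p₂ ≈ (0.603, -0.683, 0.411); φ = arcsin(p_z) ≈ 24.30°, λ = atan2(p_y, p_x) ≈ -48.55°.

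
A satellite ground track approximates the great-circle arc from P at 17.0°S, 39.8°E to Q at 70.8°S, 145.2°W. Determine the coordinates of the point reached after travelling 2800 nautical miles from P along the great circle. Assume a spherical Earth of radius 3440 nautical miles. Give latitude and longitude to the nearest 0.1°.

Convert each endpoint to a unit vector on the sphere (x = cos φ cos λ, y = cos φ sin λ, z = sin φ).
The central angle between the endpoints is δ = arccos(p₁·p₂) ≈ 1.608 rad (92.1°). The total great-circle distance is δ·R ≈ 1.608 × 3440 ≈ 5532 nmi, so the target fraction is f = 2800/5532 ≈ 0.506.
Interpolate at f ≈ 0.506 with slerp weights a = sin((1−f)δ)/sin δ ≈ 0.714, b = sin(fδ)/sin δ ≈ 0.728.
p = a·p₁ + b·p₂ ≈ (0.328, 0.300, -0.896); φ = arcsin(p_z) ≈ -63.60°, λ = atan2(p_y, p_x) ≈ 42.49°.

≈ 63.6°S, 42.5°E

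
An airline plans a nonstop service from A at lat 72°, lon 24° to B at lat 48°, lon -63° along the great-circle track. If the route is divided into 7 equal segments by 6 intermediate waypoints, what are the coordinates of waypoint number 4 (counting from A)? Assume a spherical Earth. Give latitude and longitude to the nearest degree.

Write both endpoints as unit vectors p₁, p₂ with components (cos φ cos λ, cos φ sin λ, sin φ).
The central angle between the endpoints is δ = arccos(p₁·p₂) ≈ 0.770 rad (44.1°).
Interpolate at f = 4/7 with slerp weights a = sin((1−f)δ)/sin δ ≈ 0.466, b = sin(fδ)/sin δ ≈ 0.612.
p = a·p₁ + b·p₂ ≈ (0.317, -0.306, 0.897); φ = arcsin(p_z) ≈ 63.83°, λ = atan2(p_y, p_x) ≈ -43.99°.

≈ lat 64°, lon -44°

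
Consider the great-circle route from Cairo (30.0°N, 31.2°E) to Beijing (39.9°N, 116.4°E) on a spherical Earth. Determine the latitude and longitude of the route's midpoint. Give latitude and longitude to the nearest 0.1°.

From cos δ = sin φ₁ sin φ₂ + cos φ₁ cos φ₂ cos Δλ, the central angle is δ ≈ 1.185 rad (67.9°).
Interpolate at f = 1/2 with slerp weights a = sin((1−f)δ)/sin δ ≈ 0.603, b = sin(fδ)/sin δ ≈ 0.603.
p = a·p₁ + b·p₂ ≈ (0.241, 0.685, 0.688); φ = arcsin(p_z) ≈ 43.47°, λ = atan2(p_y, p_x) ≈ 70.61°.

≈ 43.5°N, 70.6°E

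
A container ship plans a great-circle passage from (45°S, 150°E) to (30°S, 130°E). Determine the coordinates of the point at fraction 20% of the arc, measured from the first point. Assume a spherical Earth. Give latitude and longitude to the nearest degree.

Convert each endpoint to a unit vector on the sphere (x = cos φ cos λ, y = cos φ sin λ, z = sin φ).
The central angle between the endpoints is δ = arccos(p₁·p₂) ≈ 0.379 rad (21.7°).
Interpolate at f = 0.20 with slerp weights a = sin((1−f)δ)/sin δ ≈ 0.807, b = sin(fδ)/sin δ ≈ 0.205.
p = a·p₁ + b·p₂ ≈ (-0.608, 0.421, -0.673); φ = arcsin(p_z) ≈ -42.30°, λ = atan2(p_y, p_x) ≈ 145.30°.

≈ (42°S, 145°E)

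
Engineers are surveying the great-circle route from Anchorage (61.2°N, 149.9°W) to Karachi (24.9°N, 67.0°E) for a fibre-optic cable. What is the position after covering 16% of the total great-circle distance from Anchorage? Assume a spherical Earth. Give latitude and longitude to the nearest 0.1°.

≈ 71.6°N, 174.9°W

The haversine formula gives a central angle δ ≈ 1.551 rad (88.9°) between the endpoints.
Interpolate at f = 0.16 with slerp weights a = sin((1−f)δ)/sin δ ≈ 0.965, b = sin(fδ)/sin δ ≈ 0.246.
p = a·p₁ + b·p₂ ≈ (-0.315, -0.028, 0.949); φ = arcsin(p_z) ≈ 71.57°, λ = atan2(p_y, p_x) ≈ -174.94°.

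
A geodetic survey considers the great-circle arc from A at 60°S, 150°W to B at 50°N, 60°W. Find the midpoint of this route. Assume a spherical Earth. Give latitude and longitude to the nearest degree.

From cos δ = sin φ₁ sin φ₂ + cos φ₁ cos φ₂ cos Δλ, the central angle is δ ≈ 2.296 rad (131.6°).
Interpolate at f = 1/2 with slerp weights a = sin((1−f)δ)/sin δ ≈ 1.219, b = sin(fδ)/sin δ ≈ 1.219.
p = a·p₁ + b·p₂ ≈ (-0.136, -0.983, -0.122); φ = arcsin(p_z) ≈ -7.00°, λ = atan2(p_y, p_x) ≈ -97.88°.

≈ 7°S, 98°W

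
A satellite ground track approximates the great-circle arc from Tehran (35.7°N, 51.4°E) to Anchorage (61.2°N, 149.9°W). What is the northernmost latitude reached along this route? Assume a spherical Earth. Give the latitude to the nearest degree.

The great circle lies in the plane with unit normal n̂ = (p₁ × p₂)/|p₁ × p₂|.
Here n̂_z ≈ +0.144; the vertex latitude is φ_max = arccos|n̂_z| ≈ 81.7°.

≈ 82°N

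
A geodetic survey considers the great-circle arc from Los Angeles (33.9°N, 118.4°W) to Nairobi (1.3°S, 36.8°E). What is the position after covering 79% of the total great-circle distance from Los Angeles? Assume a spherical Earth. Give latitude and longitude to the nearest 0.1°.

≈ 23.1°N, 20.0°E

The haversine formula gives a central angle δ ≈ 2.443 rad (140.0°) between the endpoints.
Interpolate at f = 0.79 with slerp weights a = sin((1−f)δ)/sin δ ≈ 0.763, b = sin(fδ)/sin δ ≈ 1.456.
p = a·p₁ + b·p₂ ≈ (0.864, 0.315, 0.393); φ = arcsin(p_z) ≈ 23.13°, λ = atan2(p_y, p_x) ≈ 20.00°.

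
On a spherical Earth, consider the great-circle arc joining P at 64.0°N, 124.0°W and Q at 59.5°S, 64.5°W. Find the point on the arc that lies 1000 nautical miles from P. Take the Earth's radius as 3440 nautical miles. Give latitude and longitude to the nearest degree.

≈ 49°N, 109°W

The haversine formula gives a central angle δ ≈ 2.294 rad (131.4°) between the endpoints. The total great-circle distance is δ·R ≈ 2.294 × 3440 ≈ 7890 nmi, so the target fraction is f = 1000/7890 ≈ 0.127.
Interpolate at f ≈ 0.127 with slerp weights a = sin((1−f)δ)/sin δ ≈ 1.211, b = sin(fδ)/sin δ ≈ 0.382.
p = a·p₁ + b·p₂ ≈ (-0.213, -0.615, 0.759); φ = arcsin(p_z) ≈ 49.38°, λ = atan2(p_y, p_x) ≈ -109.13°.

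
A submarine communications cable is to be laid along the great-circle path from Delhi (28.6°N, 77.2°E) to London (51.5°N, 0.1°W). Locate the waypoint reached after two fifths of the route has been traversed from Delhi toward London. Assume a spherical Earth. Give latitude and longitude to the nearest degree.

≈ 44°N, 54°E

Convert each endpoint to a unit vector on the sphere (x = cos φ cos λ, y = cos φ sin λ, z = sin φ).
The central angle between the endpoints is δ = arccos(p₁·p₂) ≈ 1.053 rad (60.3°).
Interpolate at f = 2/5 with slerp weights a = sin((1−f)δ)/sin δ ≈ 0.680, b = sin(fδ)/sin δ ≈ 0.471.
p = a·p₁ + b·p₂ ≈ (0.425, 0.581, 0.694); φ = arcsin(p_z) ≈ 43.92°, λ = atan2(p_y, p_x) ≈ 53.83°.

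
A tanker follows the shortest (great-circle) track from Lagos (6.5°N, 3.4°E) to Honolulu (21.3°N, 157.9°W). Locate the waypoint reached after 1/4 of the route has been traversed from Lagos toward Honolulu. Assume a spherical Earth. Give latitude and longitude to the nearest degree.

≈ 36°N, 20°W

From cos δ = sin φ₁ sin φ₂ + cos φ₁ cos φ₂ cos Δλ, the central angle is δ ≈ 2.560 rad (146.7°).
Interpolate at f = 1/4 with slerp weights a = sin((1−f)δ)/sin δ ≈ 1.711, b = sin(fδ)/sin δ ≈ 1.088.
p = a·p₁ + b·p₂ ≈ (0.758, -0.280, 0.589); φ = arcsin(p_z) ≈ 36.07°, λ = atan2(p_y, p_x) ≈ -20.30°.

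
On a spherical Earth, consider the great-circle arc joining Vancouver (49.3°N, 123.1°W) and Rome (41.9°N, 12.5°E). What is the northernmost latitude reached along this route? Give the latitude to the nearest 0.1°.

The great circle lies in the plane with unit normal n̂ = (p₁ × p₂)/|p₁ × p₂|.
Here n̂_z ≈ +0.344; the vertex latitude is φ_max = arccos|n̂_z| ≈ 69.9°.
Check via Clairaut: cos φ_max = |cos φ₁| · sin C = cos(49.3°)·sin(31.8°) ≈ 0.344, again giving ≈ 69.9°.

≈ 69.9°N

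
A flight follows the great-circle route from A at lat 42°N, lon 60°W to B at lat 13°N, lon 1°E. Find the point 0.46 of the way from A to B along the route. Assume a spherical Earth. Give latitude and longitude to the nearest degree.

≈ lat 32°N, lon 27°W

Write both endpoints as unit vectors p₁, p₂ with components (cos φ cos λ, cos φ sin λ, sin φ).
The central angle between the endpoints is δ = arccos(p₁·p₂) ≈ 1.045 rad (59.9°).
Interpolate at f = 0.46 with slerp weights a = sin((1−f)δ)/sin δ ≈ 0.618, b = sin(fδ)/sin δ ≈ 0.535.
p = a·p₁ + b·p₂ ≈ (0.751, -0.389, 0.534); φ = arcsin(p_z) ≈ 32.28°, λ = atan2(p_y, p_x) ≈ -27.39°.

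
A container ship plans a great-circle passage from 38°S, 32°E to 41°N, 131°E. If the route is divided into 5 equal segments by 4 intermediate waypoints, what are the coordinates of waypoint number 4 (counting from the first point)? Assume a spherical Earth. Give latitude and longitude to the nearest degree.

From cos δ = sin φ₁ sin φ₂ + cos φ₁ cos φ₂ cos Δλ, the central angle is δ ≈ 2.091 rad (119.8°).
Interpolate at f = 4/5 with slerp weights a = sin((1−f)δ)/sin δ ≈ 0.468, b = sin(fδ)/sin δ ≈ 1.146.
p = a·p₁ + b·p₂ ≈ (-0.255, 0.848, 0.464); φ = arcsin(p_z) ≈ 27.64°, λ = atan2(p_y, p_x) ≈ 106.72°.

≈ 28°N, 107°E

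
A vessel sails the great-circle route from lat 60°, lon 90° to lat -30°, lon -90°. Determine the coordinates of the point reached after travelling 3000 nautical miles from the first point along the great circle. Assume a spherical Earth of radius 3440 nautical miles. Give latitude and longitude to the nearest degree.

≈ lat 70°, lon -90°

From cos δ = sin φ₁ sin φ₂ + cos φ₁ cos φ₂ cos Δλ, the central angle is δ ≈ 2.618 rad (150.0°). The total great-circle distance is δ·R ≈ 2.618 × 3440 ≈ 9006 nmi, so the target fraction is f = 3000/9006 ≈ 0.333.
Interpolate at f ≈ 0.333 with slerp weights a = sin((1−f)δ)/sin δ ≈ 1.969, b = sin(fδ)/sin δ ≈ 1.531.
p = a·p₁ + b·p₂ ≈ (0.000, -0.341, 0.940); φ = arcsin(p_z) ≈ 70.03°, λ = atan2(p_y, p_x) ≈ -90.00°.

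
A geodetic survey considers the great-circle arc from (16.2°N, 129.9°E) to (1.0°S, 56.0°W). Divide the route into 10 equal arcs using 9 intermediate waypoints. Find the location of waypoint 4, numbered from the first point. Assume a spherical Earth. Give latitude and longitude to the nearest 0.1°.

The haversine formula gives a central angle δ ≈ 2.858 rad (163.7°) between the endpoints.
Interpolate at f = 4/10 with slerp weights a = sin((1−f)δ)/sin δ ≈ 3.532, b = sin(fδ)/sin δ ≈ 3.247.
p = a·p₁ + b·p₂ ≈ (-0.360, -0.090, 0.929); φ = arcsin(p_z) ≈ 68.22°, λ = atan2(p_y, p_x) ≈ -166.02°.

≈ (68.2°N, 166.0°W)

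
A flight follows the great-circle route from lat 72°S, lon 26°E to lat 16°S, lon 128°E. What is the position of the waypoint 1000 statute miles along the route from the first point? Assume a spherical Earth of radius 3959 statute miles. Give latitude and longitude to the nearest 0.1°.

The haversine formula gives a central angle δ ≈ 1.369 rad (78.4°) between the endpoints. The total great-circle distance is δ·R ≈ 1.369 × 3959 ≈ 5420 mi, so the target fraction is f = 1000/5420 ≈ 0.185.
Interpolate at f ≈ 0.185 with slerp weights a = sin((1−f)δ)/sin δ ≈ 0.917, b = sin(fδ)/sin δ ≈ 0.255.
p = a·p₁ + b·p₂ ≈ (0.104, 0.317, -0.943); φ = arcsin(p_z) ≈ -70.49°, λ = atan2(p_y, p_x) ≈ 71.90°.

≈ lat 70.5°S, lon 71.9°E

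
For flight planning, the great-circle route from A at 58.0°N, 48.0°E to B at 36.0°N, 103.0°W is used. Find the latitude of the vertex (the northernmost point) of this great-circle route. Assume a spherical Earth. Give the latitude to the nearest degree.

≈ 78°N

The great circle lies in the plane with unit normal n̂ = (p₁ × p₂)/|p₁ × p₂|.
Here n̂_z ≈ -0.209; the vertex latitude is φ_max = arccos|n̂_z| ≈ 77.9°.
Check via Clairaut: cos φ_max = |cos φ₁| · sin C = cos(58.0°)·sin(23.3°) ≈ 0.209, again giving ≈ 77.9°.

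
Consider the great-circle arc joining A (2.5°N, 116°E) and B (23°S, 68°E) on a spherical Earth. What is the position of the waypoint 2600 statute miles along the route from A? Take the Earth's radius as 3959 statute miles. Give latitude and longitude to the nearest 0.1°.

≈ (16.4°S, 83.1°E)

The haversine formula gives a central angle δ ≈ 0.929 rad (53.3°) between the endpoints. The total great-circle distance is δ·R ≈ 0.929 × 3959 ≈ 3680 mi, so the target fraction is f = 2600/3680 ≈ 0.707.
Interpolate at f ≈ 0.707 with slerp weights a = sin((1−f)δ)/sin δ ≈ 0.336, b = sin(fδ)/sin δ ≈ 0.762.
p = a·p₁ + b·p₂ ≈ (0.116, 0.952, -0.283); φ = arcsin(p_z) ≈ -16.44°, λ = atan2(p_y, p_x) ≈ 83.08°.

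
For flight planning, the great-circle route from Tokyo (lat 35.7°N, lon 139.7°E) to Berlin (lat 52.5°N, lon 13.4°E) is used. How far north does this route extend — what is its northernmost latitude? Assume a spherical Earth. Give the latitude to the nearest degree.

The great circle lies in the plane with unit normal n̂ = (p₁ × p₂)/|p₁ × p₂|.
Here n̂_z ≈ -0.404; the vertex latitude is φ_max = arccos|n̂_z| ≈ 66.2°.
Check via Clairaut: cos φ_max = |cos φ₁| · sin C = cos(35.7°)·sin(29.9°) ≈ 0.404, again giving ≈ 66.2°.

≈ 66°N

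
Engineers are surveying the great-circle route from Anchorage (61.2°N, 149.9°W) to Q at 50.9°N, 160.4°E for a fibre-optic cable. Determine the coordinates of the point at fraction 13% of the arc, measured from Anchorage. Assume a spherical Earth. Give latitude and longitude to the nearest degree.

The haversine formula gives a central angle δ ≈ 0.502 rad (28.8°) between the endpoints.
Interpolate at f = 0.13 with slerp weights a = sin((1−f)δ)/sin δ ≈ 0.879, b = sin(fδ)/sin δ ≈ 0.136.
p = a·p₁ + b·p₂ ≈ (-0.447, -0.184, 0.876); φ = arcsin(p_z) ≈ 61.11°, λ = atan2(p_y, p_x) ≈ -157.65°.

≈ 61°N, 158°W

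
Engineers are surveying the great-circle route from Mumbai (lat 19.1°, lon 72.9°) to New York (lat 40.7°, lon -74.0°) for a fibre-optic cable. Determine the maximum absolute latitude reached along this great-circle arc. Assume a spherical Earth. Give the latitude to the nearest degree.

The great circle lies in the plane with unit normal n̂ = (p₁ × p₂)/|p₁ × p₂|.
Here n̂_z ≈ -0.424; the vertex latitude is φ_max = arccos|n̂_z| ≈ 64.9°.
Check via Clairaut: cos φ_max = |cos φ₁| · sin C = cos(19.1°)·sin(26.7°) ≈ 0.424, again giving ≈ 64.9°.

≈ 65°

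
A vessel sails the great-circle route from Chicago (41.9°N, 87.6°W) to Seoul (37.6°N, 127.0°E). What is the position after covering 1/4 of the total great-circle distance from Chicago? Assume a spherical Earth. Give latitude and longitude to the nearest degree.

≈ 61°N, 110°W

From cos δ = sin φ₁ sin φ₂ + cos φ₁ cos φ₂ cos Δλ, the central angle is δ ≈ 1.649 rad (94.5°).
Interpolate at f = 1/4 with slerp weights a = sin((1−f)δ)/sin δ ≈ 0.948, b = sin(fδ)/sin δ ≈ 0.402.
p = a·p₁ + b·p₂ ≈ (-0.162, -0.450, 0.878); φ = arcsin(p_z) ≈ 61.40°, λ = atan2(p_y, p_x) ≈ -109.79°.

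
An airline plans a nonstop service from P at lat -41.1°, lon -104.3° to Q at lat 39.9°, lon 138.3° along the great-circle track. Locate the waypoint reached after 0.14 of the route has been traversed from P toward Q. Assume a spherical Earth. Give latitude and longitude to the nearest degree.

Write both endpoints as unit vectors p₁, p₂ with components (cos φ cos λ, cos φ sin λ, sin φ).
The central angle between the endpoints is δ = arccos(p₁·p₂) ≈ 2.329 rad (133.4°).
Interpolate at f = 0.14 with slerp weights a = sin((1−f)δ)/sin δ ≈ 1.251, b = sin(fδ)/sin δ ≈ 0.441.
p = a·p₁ + b·p₂ ≈ (-0.486, -0.688, -0.539); φ = arcsin(p_z) ≈ -32.63°, λ = atan2(p_y, p_x) ≈ -125.21°.

≈ lat -33°, lon -125°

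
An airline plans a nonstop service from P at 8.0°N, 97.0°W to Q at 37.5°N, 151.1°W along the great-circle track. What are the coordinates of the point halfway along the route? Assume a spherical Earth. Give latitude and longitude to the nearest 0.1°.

Convert each endpoint to a unit vector on the sphere (x = cos φ cos λ, y = cos φ sin λ, z = sin φ).
The central angle between the endpoints is δ = arccos(p₁·p₂) ≈ 0.994 rad (56.9°).
Interpolate at f = 1/2 with slerp weights a = sin((1−f)δ)/sin δ ≈ 0.569, b = sin(fδ)/sin δ ≈ 0.569.
p = a·p₁ + b·p₂ ≈ (-0.464, -0.777, 0.425); φ = arcsin(p_z) ≈ 25.18°, λ = atan2(p_y, p_x) ≈ -120.82°.

≈ 25.2°N, 120.8°W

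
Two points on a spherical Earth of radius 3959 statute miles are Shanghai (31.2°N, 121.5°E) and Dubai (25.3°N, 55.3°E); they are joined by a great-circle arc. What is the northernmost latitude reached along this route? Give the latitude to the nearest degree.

The great circle lies in the plane with unit normal n̂ = (p₁ × p₂)/|p₁ × p₂|.
Here n̂_z ≈ -0.837; the vertex latitude is φ_max = arccos|n̂_z| ≈ 33.2°.
Check via Clairaut: cos φ_max = |cos φ₁| · sin C = cos(31.2°)·sin(78.0°) ≈ 0.837, again giving ≈ 33.2°.

≈ 33°N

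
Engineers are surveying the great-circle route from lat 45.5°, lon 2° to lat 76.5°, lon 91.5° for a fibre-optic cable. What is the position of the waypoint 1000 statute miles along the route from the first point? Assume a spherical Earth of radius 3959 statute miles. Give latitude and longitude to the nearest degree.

Convert each endpoint to a unit vector on the sphere (x = cos φ cos λ, y = cos φ sin λ, z = sin φ).
The central angle between the endpoints is δ = arccos(p₁·p₂) ≈ 0.802 rad (46.0°). The total great-circle distance is δ·R ≈ 0.802 × 3959 ≈ 3177 mi, so the target fraction is f = 1000/3177 ≈ 0.315.
Interpolate at f ≈ 0.315 with slerp weights a = sin((1−f)δ)/sin δ ≈ 0.727, b = sin(fδ)/sin δ ≈ 0.348.
p = a·p₁ + b·p₂ ≈ (0.507, 0.099, 0.856); φ = arcsin(p_z) ≈ 58.90°, λ = atan2(p_y, p_x) ≈ 11.04°.

≈ lat 59°, lon 11°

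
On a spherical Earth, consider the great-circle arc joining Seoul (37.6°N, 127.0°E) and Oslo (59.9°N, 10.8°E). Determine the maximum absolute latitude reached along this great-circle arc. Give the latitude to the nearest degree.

≈ 68°N

The great circle lies in the plane with unit normal n̂ = (p₁ × p₂)/|p₁ × p₂|.
Here n̂_z ≈ -0.381; the vertex latitude is φ_max = arccos|n̂_z| ≈ 67.6°.
Check via Clairaut: cos φ_max = |cos φ₁| · sin C = cos(37.6°)·sin(28.7°) ≈ 0.381, again giving ≈ 67.6°.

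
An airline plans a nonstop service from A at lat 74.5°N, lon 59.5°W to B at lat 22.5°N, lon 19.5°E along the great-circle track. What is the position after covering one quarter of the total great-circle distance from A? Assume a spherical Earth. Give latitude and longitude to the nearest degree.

Convert each endpoint to a unit vector on the sphere (x = cos φ cos λ, y = cos φ sin λ, z = sin φ).
The central angle between the endpoints is δ = arccos(p₁·p₂) ≈ 1.142 rad (65.4°).
Interpolate at f = 1/4 with slerp weights a = sin((1−f)δ)/sin δ ≈ 0.831, b = sin(fδ)/sin δ ≈ 0.310.
p = a·p₁ + b·p₂ ≈ (0.382, -0.096, 0.919); φ = arcsin(p_z) ≈ 66.79°, λ = atan2(p_y, p_x) ≈ -14.06°.

≈ lat 67°N, lon 14°W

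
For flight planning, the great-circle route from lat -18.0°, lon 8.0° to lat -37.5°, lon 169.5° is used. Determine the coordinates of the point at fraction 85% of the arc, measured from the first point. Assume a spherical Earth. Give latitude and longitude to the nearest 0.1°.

From cos δ = sin φ₁ sin φ₂ + cos φ₁ cos φ₂ cos Δλ, the central angle is δ ≈ 2.126 rad (121.8°).
Interpolate at f = 0.85 with slerp weights a = sin((1−f)δ)/sin δ ≈ 0.369, b = sin(fδ)/sin δ ≈ 1.144.
p = a·p₁ + b·p₂ ≈ (-0.545, 0.214, -0.811); φ = arcsin(p_z) ≈ -54.16°, λ = atan2(p_y, p_x) ≈ 158.54°.

≈ lat -54.2°, lon 158.5°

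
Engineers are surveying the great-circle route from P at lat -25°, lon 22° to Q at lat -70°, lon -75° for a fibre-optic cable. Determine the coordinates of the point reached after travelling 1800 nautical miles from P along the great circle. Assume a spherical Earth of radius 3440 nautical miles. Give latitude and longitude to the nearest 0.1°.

The haversine formula gives a central angle δ ≈ 1.203 rad (68.9°) between the endpoints. The total great-circle distance is δ·R ≈ 1.203 × 3440 ≈ 4139 nmi, so the target fraction is f = 1800/4139 ≈ 0.435.
Interpolate at f ≈ 0.435 with slerp weights a = sin((1−f)δ)/sin δ ≈ 0.674, b = sin(fδ)/sin δ ≈ 0.535.
p = a·p₁ + b·p₂ ≈ (0.614, 0.052, -0.788); φ = arcsin(p_z) ≈ -51.99°, λ = atan2(p_y, p_x) ≈ 4.83°.

≈ lat -52.0°, lon 4.8°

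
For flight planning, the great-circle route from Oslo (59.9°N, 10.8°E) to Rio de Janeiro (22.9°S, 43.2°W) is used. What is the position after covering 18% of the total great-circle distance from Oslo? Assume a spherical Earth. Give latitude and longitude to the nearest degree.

≈ 47°N, 8°W

The haversine formula gives a central angle δ ≈ 1.636 rad (93.7°) between the endpoints.
Interpolate at f = 0.18 with slerp weights a = sin((1−f)δ)/sin δ ≈ 0.976, b = sin(fδ)/sin δ ≈ 0.291.
p = a·p₁ + b·p₂ ≈ (0.676, -0.092, 0.731); φ = arcsin(p_z) ≈ 46.98°, λ = atan2(p_y, p_x) ≈ -7.72°.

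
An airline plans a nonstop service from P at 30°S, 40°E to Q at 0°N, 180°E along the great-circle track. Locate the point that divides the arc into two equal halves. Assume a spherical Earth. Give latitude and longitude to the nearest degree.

≈ 38°S, 121°E

The haversine formula gives a central angle δ ≈ 2.296 rad (131.6°) between the endpoints.
Interpolate at f = 1/2 with slerp weights a = sin((1−f)δ)/sin δ ≈ 1.219, b = sin(fδ)/sin δ ≈ 1.219.
p = a·p₁ + b·p₂ ≈ (-0.410, 0.678, -0.609); φ = arcsin(p_z) ≈ -37.55°, λ = atan2(p_y, p_x) ≈ 121.16°.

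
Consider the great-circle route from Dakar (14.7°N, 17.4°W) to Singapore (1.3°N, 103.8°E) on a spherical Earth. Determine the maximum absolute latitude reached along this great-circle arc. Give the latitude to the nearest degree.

The great circle lies in the plane with unit normal n̂ = (p₁ × p₂)/|p₁ × p₂|.
Here n̂_z ≈ +0.952; the vertex latitude is φ_max = arccos|n̂_z| ≈ 17.8°.
Check via Clairaut: cos φ_max = |cos φ₁| · sin C = cos(14.7°)·sin(79.8°) ≈ 0.952, again giving ≈ 17.8°.

≈ 18°N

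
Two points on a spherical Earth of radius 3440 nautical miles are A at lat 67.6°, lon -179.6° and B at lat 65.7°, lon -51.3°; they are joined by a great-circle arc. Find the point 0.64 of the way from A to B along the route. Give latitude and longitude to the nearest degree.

≈ lat 77°, lon -83°

The haversine formula gives a central angle δ ≈ 0.730 rad (41.8°) between the endpoints.
Interpolate at f = 0.64 with slerp weights a = sin((1−f)δ)/sin δ ≈ 0.390, b = sin(fδ)/sin δ ≈ 0.675.
p = a·p₁ + b·p₂ ≈ (0.025, -0.218, 0.976); φ = arcsin(p_z) ≈ 77.33°, λ = atan2(p_y, p_x) ≈ -83.37°.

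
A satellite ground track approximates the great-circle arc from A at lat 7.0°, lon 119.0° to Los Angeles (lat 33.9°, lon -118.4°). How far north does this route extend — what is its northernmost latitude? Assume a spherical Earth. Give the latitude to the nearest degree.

≈ 41°

The great circle lies in the plane with unit normal n̂ = (p₁ × p₂)/|p₁ × p₂|.
Here n̂_z ≈ +0.749; the vertex latitude is φ_max = arccos|n̂_z| ≈ 41.5°.
Check via Clairaut: cos φ_max = |cos φ₁| · sin C = cos(7.0°)·sin(49.0°) ≈ 0.749, again giving ≈ 41.5°.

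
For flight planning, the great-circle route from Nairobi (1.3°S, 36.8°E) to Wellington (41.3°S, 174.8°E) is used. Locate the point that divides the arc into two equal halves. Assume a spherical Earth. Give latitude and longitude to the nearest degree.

≈ (46°S, 86°E)

Convert each endpoint to a unit vector on the sphere (x = cos φ cos λ, y = cos φ sin λ, z = sin φ).
The central angle between the endpoints is δ = arccos(p₁·p₂) ≈ 2.145 rad (122.9°).
Interpolate at f = 1/2 with slerp weights a = sin((1−f)δ)/sin δ ≈ 1.046, b = sin(fδ)/sin δ ≈ 1.046.
p = a·p₁ + b·p₂ ≈ (0.055, 0.698, -0.714); φ = arcsin(p_z) ≈ -45.58°, λ = atan2(p_y, p_x) ≈ 85.51°.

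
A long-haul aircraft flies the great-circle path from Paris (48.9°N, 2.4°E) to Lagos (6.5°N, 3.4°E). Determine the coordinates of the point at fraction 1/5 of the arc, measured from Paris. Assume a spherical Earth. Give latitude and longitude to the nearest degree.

Write both endpoints as unit vectors p₁, p₂ with components (cos φ cos λ, cos φ sin λ, sin φ).
The central angle between the endpoints is δ = arccos(p₁·p₂) ≈ 0.740 rad (42.4°).
Interpolate at f = 1/5 with slerp weights a = sin((1−f)δ)/sin δ ≈ 0.828, b = sin(fδ)/sin δ ≈ 0.219.
p = a·p₁ + b·p₂ ≈ (0.760, 0.036, 0.648); φ = arcsin(p_z) ≈ 40.42°, λ = atan2(p_y, p_x) ≈ 2.69°.

≈ 40°N, 3°E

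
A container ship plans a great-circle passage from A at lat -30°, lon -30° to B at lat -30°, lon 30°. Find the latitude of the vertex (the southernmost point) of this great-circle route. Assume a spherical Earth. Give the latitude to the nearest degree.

≈ -34°

The great circle lies in the plane with unit normal n̂ = (p₁ × p₂)/|p₁ × p₂|.
Here n̂_z ≈ +0.832; the vertex latitude is φ_max = arccos|n̂_z| ≈ 33.7°.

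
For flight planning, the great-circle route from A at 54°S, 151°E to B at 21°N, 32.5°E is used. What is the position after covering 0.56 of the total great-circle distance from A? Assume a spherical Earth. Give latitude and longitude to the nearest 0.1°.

≈ 22.7°S, 65.6°E

The haversine formula gives a central angle δ ≈ 2.155 rad (123.5°) between the endpoints.
Interpolate at f = 0.56 with slerp weights a = sin((1−f)δ)/sin δ ≈ 0.974, b = sin(fδ)/sin δ ≈ 1.121.
p = a·p₁ + b·p₂ ≈ (0.381, 0.840, -0.387); φ = arcsin(p_z) ≈ -22.74°, λ = atan2(p_y, p_x) ≈ 65.57°.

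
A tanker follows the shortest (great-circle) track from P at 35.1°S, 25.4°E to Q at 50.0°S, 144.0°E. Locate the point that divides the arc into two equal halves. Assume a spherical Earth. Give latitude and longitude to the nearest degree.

≈ 60°S, 73°E

From cos δ = sin φ₁ sin φ₂ + cos φ₁ cos φ₂ cos Δλ, the central angle is δ ≈ 1.381 rad (79.1°).
Interpolate at f = 1/2 with slerp weights a = sin((1−f)δ)/sin δ ≈ 0.649, b = sin(fδ)/sin δ ≈ 0.649.
p = a·p₁ + b·p₂ ≈ (0.142, 0.473, -0.870); φ = arcsin(p_z) ≈ -60.43°, λ = atan2(p_y, p_x) ≈ 73.27°.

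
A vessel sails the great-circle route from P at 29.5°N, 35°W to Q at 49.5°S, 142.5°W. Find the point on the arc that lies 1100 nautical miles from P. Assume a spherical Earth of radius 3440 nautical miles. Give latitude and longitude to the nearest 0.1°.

≈ 16.4°N, 49.0°W

Write both endpoints as unit vectors p₁, p₂ with components (cos φ cos λ, cos φ sin λ, sin φ).
The central angle between the endpoints is δ = arccos(p₁·p₂) ≈ 2.146 rad (123.0°). The total great-circle distance is δ·R ≈ 2.146 × 3440 ≈ 7384 nmi, so the target fraction is f = 1100/7384 ≈ 0.149.
Interpolate at f ≈ 0.149 with slerp weights a = sin((1−f)δ)/sin δ ≈ 1.153, b = sin(fδ)/sin δ ≈ 0.375.
p = a·p₁ + b·p₂ ≈ (0.629, -0.724, 0.283); φ = arcsin(p_z) ≈ 16.44°, λ = atan2(p_y, p_x) ≈ -49.01°.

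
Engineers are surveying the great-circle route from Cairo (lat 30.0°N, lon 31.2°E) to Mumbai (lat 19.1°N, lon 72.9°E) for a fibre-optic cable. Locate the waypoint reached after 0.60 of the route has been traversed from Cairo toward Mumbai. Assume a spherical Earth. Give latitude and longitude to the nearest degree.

The haversine formula gives a central angle δ ≈ 0.685 rad (39.2°) between the endpoints.
Interpolate at f = 0.60 with slerp weights a = sin((1−f)δ)/sin δ ≈ 0.428, b = sin(fδ)/sin δ ≈ 0.631.
p = a·p₁ + b·p₂ ≈ (0.492, 0.762, 0.420); φ = arcsin(p_z) ≈ 24.86°, λ = atan2(p_y, p_x) ≈ 57.14°.

≈ lat 25°N, lon 57°E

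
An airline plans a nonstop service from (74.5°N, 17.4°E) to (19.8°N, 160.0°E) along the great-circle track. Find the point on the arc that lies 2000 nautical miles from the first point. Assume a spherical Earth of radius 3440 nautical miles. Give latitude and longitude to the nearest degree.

From cos δ = sin φ₁ sin φ₂ + cos φ₁ cos φ₂ cos Δλ, the central angle is δ ≈ 1.444 rad (82.7°). The total great-circle distance is δ·R ≈ 1.444 × 3440 ≈ 4967 nmi, so the target fraction is f = 2000/4967 ≈ 0.403.
Interpolate at f ≈ 0.403 with slerp weights a = sin((1−f)δ)/sin δ ≈ 0.766, b = sin(fδ)/sin δ ≈ 0.554.
p = a·p₁ + b·p₂ ≈ (-0.294, 0.239, 0.925); φ = arcsin(p_z) ≈ 67.71°, λ = atan2(p_y, p_x) ≈ 140.88°.

≈ (68°N, 141°E)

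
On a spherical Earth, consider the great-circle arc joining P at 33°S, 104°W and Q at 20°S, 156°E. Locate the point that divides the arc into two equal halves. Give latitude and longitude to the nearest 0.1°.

≈ 37.7°S, 157.9°W

Write both endpoints as unit vectors p₁, p₂ with components (cos φ cos λ, cos φ sin λ, sin φ).
The central angle between the endpoints is δ = arccos(p₁·p₂) ≈ 1.521 rad (87.2°).
Interpolate at f = 1/2 with slerp weights a = sin((1−f)δ)/sin δ ≈ 0.690, b = sin(fδ)/sin δ ≈ 0.690.
p = a·p₁ + b·p₂ ≈ (-0.733, -0.298, -0.612); φ = arcsin(p_z) ≈ -37.74°, λ = atan2(p_y, p_x) ≈ -157.87°.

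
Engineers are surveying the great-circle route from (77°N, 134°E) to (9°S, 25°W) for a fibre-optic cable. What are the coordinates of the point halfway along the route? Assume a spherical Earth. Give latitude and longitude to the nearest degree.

≈ (46°N, 19°W)

Convert each endpoint to a unit vector on the sphere (x = cos φ cos λ, y = cos φ sin λ, z = sin φ).
The central angle between the endpoints is δ = arccos(p₁·p₂) ≈ 1.939 rad (111.1°).
Interpolate at f = 1/2 with slerp weights a = sin((1−f)δ)/sin δ ≈ 0.884, b = sin(fδ)/sin δ ≈ 0.884.
p = a·p₁ + b·p₂ ≈ (0.653, -0.226, 0.723); φ = arcsin(p_z) ≈ 46.29°, λ = atan2(p_y, p_x) ≈ -19.08°.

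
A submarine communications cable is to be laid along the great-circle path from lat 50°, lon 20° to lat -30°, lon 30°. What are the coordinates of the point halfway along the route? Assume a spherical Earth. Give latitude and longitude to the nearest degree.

Convert each endpoint to a unit vector on the sphere (x = cos φ cos λ, y = cos φ sin λ, z = sin φ).
The central angle between the endpoints is δ = arccos(p₁·p₂) ≈ 1.405 rad (80.5°).
Interpolate at f = 1/2 with slerp weights a = sin((1−f)δ)/sin δ ≈ 0.655, b = sin(fδ)/sin δ ≈ 0.655.
p = a·p₁ + b·p₂ ≈ (0.887, 0.428, 0.174); φ = arcsin(p_z) ≈ 10.04°, λ = atan2(p_y, p_x) ≈ 25.74°.

≈ lat 10°, lon 26°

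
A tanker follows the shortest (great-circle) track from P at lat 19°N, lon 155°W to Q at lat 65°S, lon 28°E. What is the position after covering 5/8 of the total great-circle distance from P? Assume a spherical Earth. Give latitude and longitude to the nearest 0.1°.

≈ lat 64.7°S, lon 159.1°W

Convert each endpoint to a unit vector on the sphere (x = cos φ cos λ, y = cos φ sin λ, z = sin φ).
The central angle between the endpoints is δ = arccos(p₁·p₂) ≈ 2.338 rad (134.0°).
Interpolate at f = 5/8 with slerp weights a = sin((1−f)δ)/sin δ ≈ 1.068, b = sin(fδ)/sin δ ≈ 1.381.
p = a·p₁ + b·p₂ ≈ (-0.400, -0.153, -0.904); φ = arcsin(p_z) ≈ -64.66°, λ = atan2(p_y, p_x) ≈ -159.09°.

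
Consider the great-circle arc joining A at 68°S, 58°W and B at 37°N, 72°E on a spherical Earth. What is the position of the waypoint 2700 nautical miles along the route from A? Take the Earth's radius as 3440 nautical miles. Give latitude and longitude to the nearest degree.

≈ 49°S, 31°E

Convert each endpoint to a unit vector on the sphere (x = cos φ cos λ, y = cos φ sin λ, z = sin φ).
The central angle between the endpoints is δ = arccos(p₁·p₂) ≈ 2.419 rad (138.6°). The total great-circle distance is δ·R ≈ 2.419 × 3440 ≈ 8322 nmi, so the target fraction is f = 2700/8322 ≈ 0.324.
Interpolate at f ≈ 0.324 with slerp weights a = sin((1−f)δ)/sin δ ≈ 1.510, b = sin(fδ)/sin δ ≈ 1.069.
p = a·p₁ + b·p₂ ≈ (0.563, 0.332, -0.756); φ = arcsin(p_z) ≈ -49.14°, λ = atan2(p_y, p_x) ≈ 30.54°.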